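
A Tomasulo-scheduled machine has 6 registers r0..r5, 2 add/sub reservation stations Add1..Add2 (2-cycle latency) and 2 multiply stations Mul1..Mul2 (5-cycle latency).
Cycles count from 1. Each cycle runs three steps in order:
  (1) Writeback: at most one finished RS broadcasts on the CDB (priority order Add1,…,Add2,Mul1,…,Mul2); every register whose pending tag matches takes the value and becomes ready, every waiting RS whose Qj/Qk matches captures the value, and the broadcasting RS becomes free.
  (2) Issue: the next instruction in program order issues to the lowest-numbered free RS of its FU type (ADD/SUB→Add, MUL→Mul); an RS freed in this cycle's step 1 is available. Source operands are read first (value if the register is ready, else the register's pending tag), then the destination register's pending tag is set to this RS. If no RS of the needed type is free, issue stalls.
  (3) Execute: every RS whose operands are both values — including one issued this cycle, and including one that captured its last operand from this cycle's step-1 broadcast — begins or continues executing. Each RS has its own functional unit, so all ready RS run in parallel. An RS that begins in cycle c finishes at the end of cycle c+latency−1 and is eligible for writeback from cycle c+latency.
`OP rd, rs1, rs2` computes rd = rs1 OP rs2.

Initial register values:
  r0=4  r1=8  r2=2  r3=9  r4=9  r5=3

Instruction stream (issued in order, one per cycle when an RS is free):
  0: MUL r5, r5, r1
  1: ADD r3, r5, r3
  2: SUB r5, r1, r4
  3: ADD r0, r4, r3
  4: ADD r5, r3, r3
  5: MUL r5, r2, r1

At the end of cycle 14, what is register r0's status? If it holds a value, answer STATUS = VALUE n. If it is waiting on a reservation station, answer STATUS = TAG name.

c1: issue MUL r5<-Mul1 | r0:4,r1:8,r2:2,r3:9,r4:9,r5:Mul1
c2: issue ADD r3<-Add1 | r0:4,r1:8,r2:2,r3:Add1,r4:9,r5:Mul1
c3: issue SUB r5<-Add2 | r0:4,r1:8,r2:2,r3:Add1,r4:9,r5:Add2
c4: stall | r0:4,r1:8,r2:2,r3:Add1,r4:9,r5:Add2
c5: CDB Add2=-1; issue ADD r0<-Add2 | r0:Add2,r1:8,r2:2,r3:Add1,r4:9,r5:-1
c6: CDB Mul1=24; stall | r0:Add2,r1:8,r2:2,r3:Add1,r4:9,r5:-1
c7: stall | r0:Add2,r1:8,r2:2,r3:Add1,r4:9,r5:-1
c8: CDB Add1=33; issue ADD r5<-Add1 | r0:Add2,r1:8,r2:2,r3:33,r4:9,r5:Add1
c9: issue MUL r5<-Mul1 | r0:Add2,r1:8,r2:2,r3:33,r4:9,r5:Mul1
c10: CDB Add1=66 | r0:Add2,r1:8,r2:2,r3:33,r4:9,r5:Mul1
c11: CDB Add2=42 | r0:42,r1:8,r2:2,r3:33,r4:9,r5:Mul1
c12: - | r0:42,r1:8,r2:2,r3:33,r4:9,r5:Mul1
c13: - | r0:42,r1:8,r2:2,r3:33,r4:9,r5:Mul1
c14: CDB Mul1=16 | r0:42,r1:8,r2:2,r3:33,r4:9,r5:16

STATUS = VALUE 42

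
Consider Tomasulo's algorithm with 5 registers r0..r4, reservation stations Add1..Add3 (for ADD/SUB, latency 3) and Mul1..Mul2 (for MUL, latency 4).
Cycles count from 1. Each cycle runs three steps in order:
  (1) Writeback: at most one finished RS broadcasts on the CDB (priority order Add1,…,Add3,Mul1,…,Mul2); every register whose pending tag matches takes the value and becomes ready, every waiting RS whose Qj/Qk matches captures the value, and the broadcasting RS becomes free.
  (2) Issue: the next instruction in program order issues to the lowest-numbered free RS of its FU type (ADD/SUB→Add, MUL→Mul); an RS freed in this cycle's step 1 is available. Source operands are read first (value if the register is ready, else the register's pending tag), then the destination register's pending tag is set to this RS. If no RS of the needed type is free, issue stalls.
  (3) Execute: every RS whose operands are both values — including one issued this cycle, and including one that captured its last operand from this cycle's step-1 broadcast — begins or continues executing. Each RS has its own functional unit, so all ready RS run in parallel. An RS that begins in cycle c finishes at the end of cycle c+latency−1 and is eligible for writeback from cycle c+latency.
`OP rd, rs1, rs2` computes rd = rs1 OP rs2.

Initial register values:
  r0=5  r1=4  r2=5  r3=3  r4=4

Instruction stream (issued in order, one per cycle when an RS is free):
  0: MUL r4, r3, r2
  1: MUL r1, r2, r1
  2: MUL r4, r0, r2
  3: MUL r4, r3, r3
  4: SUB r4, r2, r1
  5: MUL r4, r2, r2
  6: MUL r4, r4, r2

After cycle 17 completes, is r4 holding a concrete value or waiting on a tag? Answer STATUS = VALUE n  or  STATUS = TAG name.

STATUS = VALUE 125

  c1: issue MUL r4<-Mul1  regs: r0:5,r1:4,r2:5,r3:3,r4:Mul1
  c2: issue MUL r1<-Mul2  regs: r0:5,r1:Mul2,r2:5,r3:3,r4:Mul1
  c3: stall  regs: r0:5,r1:Mul2,r2:5,r3:3,r4:Mul1
  c4: stall  regs: r0:5,r1:Mul2,r2:5,r3:3,r4:Mul1
  c5: CDB Mul1=15; issue MUL r4<-Mul1  regs: r0:5,r1:Mul2,r2:5,r3:3,r4:Mul1
  c6: CDB Mul2=20; issue MUL r4<-Mul2  regs: r0:5,r1:20,r2:5,r3:3,r4:Mul2
  c7: issue SUB r4<-Add1  regs: r0:5,r1:20,r2:5,r3:3,r4:Add1
  c8: stall  regs: r0:5,r1:20,r2:5,r3:3,r4:Add1
  c9: CDB Mul1=25; issue MUL r4<-Mul1  regs: r0:5,r1:20,r2:5,r3:3,r4:Mul1
  c10: CDB Add1=-15; stall  regs: r0:5,r1:20,r2:5,r3:3,r4:Mul1
  c11: CDB Mul2=9; issue MUL r4<-Mul2  regs: r0:5,r1:20,r2:5,r3:3,r4:Mul2
  c12: -  regs: r0:5,r1:20,r2:5,r3:3,r4:Mul2
  c13: CDB Mul1=25  regs: r0:5,r1:20,r2:5,r3:3,r4:Mul2
  c14: -  regs: r0:5,r1:20,r2:5,r3:3,r4:Mul2
  c15: -  regs: r0:5,r1:20,r2:5,r3:3,r4:Mul2
  c16: -  regs: r0:5,r1:20,r2:5,r3:3,r4:Mul2
  c17: CDB Mul2=125  regs: r0:5,r1:20,r2:5,r3:3,r4:125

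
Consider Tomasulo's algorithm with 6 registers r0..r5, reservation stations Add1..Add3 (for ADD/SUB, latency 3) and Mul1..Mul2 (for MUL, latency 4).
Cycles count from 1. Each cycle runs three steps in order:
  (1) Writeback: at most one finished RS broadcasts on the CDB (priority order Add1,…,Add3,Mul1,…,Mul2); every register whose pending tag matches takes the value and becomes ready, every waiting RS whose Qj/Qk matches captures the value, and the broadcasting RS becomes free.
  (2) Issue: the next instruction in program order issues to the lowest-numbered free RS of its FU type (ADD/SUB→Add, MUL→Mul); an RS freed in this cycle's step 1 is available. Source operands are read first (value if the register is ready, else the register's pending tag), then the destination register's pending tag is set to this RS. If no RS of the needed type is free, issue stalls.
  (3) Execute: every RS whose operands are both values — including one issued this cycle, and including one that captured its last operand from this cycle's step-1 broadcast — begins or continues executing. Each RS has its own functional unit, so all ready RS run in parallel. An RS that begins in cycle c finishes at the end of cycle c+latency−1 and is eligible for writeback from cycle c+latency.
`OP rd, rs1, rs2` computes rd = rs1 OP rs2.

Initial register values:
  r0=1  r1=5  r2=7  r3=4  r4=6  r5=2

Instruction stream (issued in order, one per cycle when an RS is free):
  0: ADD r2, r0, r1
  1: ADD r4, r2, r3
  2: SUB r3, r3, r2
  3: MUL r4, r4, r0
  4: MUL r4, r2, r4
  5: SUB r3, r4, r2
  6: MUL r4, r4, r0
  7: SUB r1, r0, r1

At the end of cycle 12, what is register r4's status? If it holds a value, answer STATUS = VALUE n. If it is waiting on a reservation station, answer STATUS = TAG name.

c1: issue ADD r2<-Add1 | r0:1,r1:5,r2:Add1,r3:4,r4:6,r5:2
c2: issue ADD r4<-Add2 | r0:1,r1:5,r2:Add1,r3:4,r4:Add2,r5:2
c3: issue SUB r3<-Add3 | r0:1,r1:5,r2:Add1,r3:Add3,r4:Add2,r5:2
c4: CDB Add1=6; issue MUL r4<-Mul1 | r0:1,r1:5,r2:6,r3:Add3,r4:Mul1,r5:2
c5: issue MUL r4<-Mul2 | r0:1,r1:5,r2:6,r3:Add3,r4:Mul2,r5:2
c6: issue SUB r3<-Add1 | r0:1,r1:5,r2:6,r3:Add1,r4:Mul2,r5:2
c7: CDB Add2=10; stall | r0:1,r1:5,r2:6,r3:Add1,r4:Mul2,r5:2
c8: CDB Add3=-2; stall | r0:1,r1:5,r2:6,r3:Add1,r4:Mul2,r5:2
c9: stall | r0:1,r1:5,r2:6,r3:Add1,r4:Mul2,r5:2
c10: stall | r0:1,r1:5,r2:6,r3:Add1,r4:Mul2,r5:2
c11: CDB Mul1=10; issue MUL r4<-Mul1 | r0:1,r1:5,r2:6,r3:Add1,r4:Mul1,r5:2
c12: issue SUB r1<-Add2 | r0:1,r1:Add2,r2:6,r3:Add1,r4:Mul1,r5:2

STATUS = TAG Mul1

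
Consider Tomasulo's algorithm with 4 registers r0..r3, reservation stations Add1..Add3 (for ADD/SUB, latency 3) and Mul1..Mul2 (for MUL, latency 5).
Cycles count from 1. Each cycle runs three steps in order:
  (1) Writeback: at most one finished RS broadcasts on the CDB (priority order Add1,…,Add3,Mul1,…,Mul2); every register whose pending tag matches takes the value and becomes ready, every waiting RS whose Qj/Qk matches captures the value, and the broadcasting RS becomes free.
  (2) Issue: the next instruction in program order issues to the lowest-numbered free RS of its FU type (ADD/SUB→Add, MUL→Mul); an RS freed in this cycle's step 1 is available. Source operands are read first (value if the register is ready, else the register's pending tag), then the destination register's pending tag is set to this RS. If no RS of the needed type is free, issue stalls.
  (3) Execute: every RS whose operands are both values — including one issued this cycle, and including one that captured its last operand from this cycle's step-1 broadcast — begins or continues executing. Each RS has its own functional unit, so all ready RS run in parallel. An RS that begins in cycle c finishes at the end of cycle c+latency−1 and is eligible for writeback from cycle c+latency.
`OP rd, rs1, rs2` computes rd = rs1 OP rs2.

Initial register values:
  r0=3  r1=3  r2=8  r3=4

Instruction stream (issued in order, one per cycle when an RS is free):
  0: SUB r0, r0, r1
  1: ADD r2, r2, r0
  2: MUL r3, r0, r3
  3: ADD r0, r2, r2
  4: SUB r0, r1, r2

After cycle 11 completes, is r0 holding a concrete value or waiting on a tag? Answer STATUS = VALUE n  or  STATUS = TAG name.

STATUS = VALUE -5

  c1: issue SUB r0<-Add1  regs: r0:Add1,r1:3,r2:8,r3:4
  c2: issue ADD r2<-Add2  regs: r0:Add1,r1:3,r2:Add2,r3:4
  c3: issue MUL r3<-Mul1  regs: r0:Add1,r1:3,r2:Add2,r3:Mul1
  c4: CDB Add1=0; issue ADD r0<-Add1  regs: r0:Add1,r1:3,r2:Add2,r3:Mul1
  c5: issue SUB r0<-Add3  regs: r0:Add3,r1:3,r2:Add2,r3:Mul1
  c6: -  regs: r0:Add3,r1:3,r2:Add2,r3:Mul1
  c7: CDB Add2=8  regs: r0:Add3,r1:3,r2:8,r3:Mul1
  c8: -  regs: r0:Add3,r1:3,r2:8,r3:Mul1
  c9: CDB Mul1=0  regs: r0:Add3,r1:3,r2:8,r3:0
  c10: CDB Add1=16  regs: r0:Add3,r1:3,r2:8,r3:0
  c11: CDB Add3=-5  regs: r0:-5,r1:3,r2:8,r3:0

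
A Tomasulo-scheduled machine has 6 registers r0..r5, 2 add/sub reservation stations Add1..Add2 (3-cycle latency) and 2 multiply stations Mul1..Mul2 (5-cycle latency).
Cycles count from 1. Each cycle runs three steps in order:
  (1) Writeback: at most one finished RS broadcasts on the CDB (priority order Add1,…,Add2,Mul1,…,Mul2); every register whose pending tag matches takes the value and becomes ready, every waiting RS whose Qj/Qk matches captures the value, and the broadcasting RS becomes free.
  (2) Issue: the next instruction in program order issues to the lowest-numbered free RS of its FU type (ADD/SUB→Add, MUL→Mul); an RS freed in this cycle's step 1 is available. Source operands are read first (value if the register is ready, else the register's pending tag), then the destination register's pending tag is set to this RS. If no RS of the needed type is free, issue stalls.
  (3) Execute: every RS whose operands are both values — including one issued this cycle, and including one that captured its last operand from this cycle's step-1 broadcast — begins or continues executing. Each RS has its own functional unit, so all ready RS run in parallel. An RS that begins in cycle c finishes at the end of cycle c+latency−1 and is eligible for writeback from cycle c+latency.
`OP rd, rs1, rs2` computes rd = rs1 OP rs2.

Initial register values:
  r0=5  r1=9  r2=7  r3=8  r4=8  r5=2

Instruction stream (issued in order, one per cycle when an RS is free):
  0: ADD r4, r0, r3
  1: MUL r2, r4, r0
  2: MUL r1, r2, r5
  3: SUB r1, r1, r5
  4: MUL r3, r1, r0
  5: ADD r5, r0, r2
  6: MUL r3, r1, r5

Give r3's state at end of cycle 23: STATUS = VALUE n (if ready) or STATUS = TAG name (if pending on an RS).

STATUS = VALUE 8960

  c1: issue ADD r4<-Add1  regs: r0:5,r1:9,r2:7,r3:8,r4:Add1,r5:2
  c2: issue MUL r2<-Mul1  regs: r0:5,r1:9,r2:Mul1,r3:8,r4:Add1,r5:2
  c3: issue MUL r1<-Mul2  regs: r0:5,r1:Mul2,r2:Mul1,r3:8,r4:Add1,r5:2
  c4: CDB Add1=13; issue SUB r1<-Add1  regs: r0:5,r1:Add1,r2:Mul1,r3:8,r4:13,r5:2
  c5: stall  regs: r0:5,r1:Add1,r2:Mul1,r3:8,r4:13,r5:2
  c6: stall  regs: r0:5,r1:Add1,r2:Mul1,r3:8,r4:13,r5:2
  c7: stall  regs: r0:5,r1:Add1,r2:Mul1,r3:8,r4:13,r5:2
  c8: stall  regs: r0:5,r1:Add1,r2:Mul1,r3:8,r4:13,r5:2
  c9: CDB Mul1=65; issue MUL r3<-Mul1  regs: r0:5,r1:Add1,r2:65,r3:Mul1,r4:13,r5:2
  c10: issue ADD r5<-Add2  regs: r0:5,r1:Add1,r2:65,r3:Mul1,r4:13,r5:Add2
  c11: stall  regs: r0:5,r1:Add1,r2:65,r3:Mul1,r4:13,r5:Add2
  c12: stall  regs: r0:5,r1:Add1,r2:65,r3:Mul1,r4:13,r5:Add2
  c13: CDB Add2=70; stall  regs: r0:5,r1:Add1,r2:65,r3:Mul1,r4:13,r5:70
  c14: CDB Mul2=130; issue MUL r3<-Mul2  regs: r0:5,r1:Add1,r2:65,r3:Mul2,r4:13,r5:70
  c15: -  regs: r0:5,r1:Add1,r2:65,r3:Mul2,r4:13,r5:70
  c16: -  regs: r0:5,r1:Add1,r2:65,r3:Mul2,r4:13,r5:70
  c17: CDB Add1=128  regs: r0:5,r1:128,r2:65,r3:Mul2,r4:13,r5:70
  c18: -  regs: r0:5,r1:128,r2:65,r3:Mul2,r4:13,r5:70
  c19: -  regs: r0:5,r1:128,r2:65,r3:Mul2,r4:13,r5:70
  c20: -  regs: r0:5,r1:128,r2:65,r3:Mul2,r4:13,r5:70
  c21: -  regs: r0:5,r1:128,r2:65,r3:Mul2,r4:13,r5:70
  c22: CDB Mul1=640  regs: r0:5,r1:128,r2:65,r3:Mul2,r4:13,r5:70
  c23: CDB Mul2=8960  regs: r0:5,r1:128,r2:65,r3:8960,r4:13,r5:70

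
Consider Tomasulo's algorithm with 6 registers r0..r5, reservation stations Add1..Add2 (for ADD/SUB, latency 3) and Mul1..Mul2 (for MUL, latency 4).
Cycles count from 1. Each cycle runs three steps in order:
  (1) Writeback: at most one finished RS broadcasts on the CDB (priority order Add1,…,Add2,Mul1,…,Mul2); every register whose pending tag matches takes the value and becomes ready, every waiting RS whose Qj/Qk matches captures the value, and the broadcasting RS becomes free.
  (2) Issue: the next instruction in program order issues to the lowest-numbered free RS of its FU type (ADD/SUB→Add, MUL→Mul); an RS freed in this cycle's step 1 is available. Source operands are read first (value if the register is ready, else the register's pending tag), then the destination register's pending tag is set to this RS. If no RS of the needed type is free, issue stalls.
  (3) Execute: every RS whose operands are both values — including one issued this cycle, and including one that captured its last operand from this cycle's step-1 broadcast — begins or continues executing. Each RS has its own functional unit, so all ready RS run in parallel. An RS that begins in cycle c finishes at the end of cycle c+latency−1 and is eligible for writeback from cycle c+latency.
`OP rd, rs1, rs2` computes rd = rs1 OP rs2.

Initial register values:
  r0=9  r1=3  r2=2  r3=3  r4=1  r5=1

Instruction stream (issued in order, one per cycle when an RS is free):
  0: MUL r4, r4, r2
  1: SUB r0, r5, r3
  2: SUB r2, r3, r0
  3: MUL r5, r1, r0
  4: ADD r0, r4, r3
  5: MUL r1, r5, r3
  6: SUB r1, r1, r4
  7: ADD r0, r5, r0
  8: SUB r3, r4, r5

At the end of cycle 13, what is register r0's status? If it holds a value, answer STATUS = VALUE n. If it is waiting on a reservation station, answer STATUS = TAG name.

STATUS = VALUE -1

  c1: issue MUL r4<-Mul1  regs: r0:9,r1:3,r2:2,r3:3,r4:Mul1,r5:1
  c2: issue SUB r0<-Add1  regs: r0:Add1,r1:3,r2:2,r3:3,r4:Mul1,r5:1
  c3: issue SUB r2<-Add2  regs: r0:Add1,r1:3,r2:Add2,r3:3,r4:Mul1,r5:1
  c4: issue MUL r5<-Mul2  regs: r0:Add1,r1:3,r2:Add2,r3:3,r4:Mul1,r5:Mul2
  c5: CDB Add1=-2; issue ADD r0<-Add1  regs: r0:Add1,r1:3,r2:Add2,r3:3,r4:Mul1,r5:Mul2
  c6: CDB Mul1=2; issue MUL r1<-Mul1  regs: r0:Add1,r1:Mul1,r2:Add2,r3:3,r4:2,r5:Mul2
  c7: stall  regs: r0:Add1,r1:Mul1,r2:Add2,r3:3,r4:2,r5:Mul2
  c8: CDB Add2=5; issue SUB r1<-Add2  regs: r0:Add1,r1:Add2,r2:5,r3:3,r4:2,r5:Mul2
  c9: CDB Add1=5; issue ADD r0<-Add1  regs: r0:Add1,r1:Add2,r2:5,r3:3,r4:2,r5:Mul2
  c10: CDB Mul2=-6; stall  regs: r0:Add1,r1:Add2,r2:5,r3:3,r4:2,r5:-6
  c11: stall  regs: r0:Add1,r1:Add2,r2:5,r3:3,r4:2,r5:-6
  c12: stall  regs: r0:Add1,r1:Add2,r2:5,r3:3,r4:2,r5:-6
  c13: CDB Add1=-1; issue SUB r3<-Add1  regs: r0:-1,r1:Add2,r2:5,r3:Add1,r4:2,r5:-6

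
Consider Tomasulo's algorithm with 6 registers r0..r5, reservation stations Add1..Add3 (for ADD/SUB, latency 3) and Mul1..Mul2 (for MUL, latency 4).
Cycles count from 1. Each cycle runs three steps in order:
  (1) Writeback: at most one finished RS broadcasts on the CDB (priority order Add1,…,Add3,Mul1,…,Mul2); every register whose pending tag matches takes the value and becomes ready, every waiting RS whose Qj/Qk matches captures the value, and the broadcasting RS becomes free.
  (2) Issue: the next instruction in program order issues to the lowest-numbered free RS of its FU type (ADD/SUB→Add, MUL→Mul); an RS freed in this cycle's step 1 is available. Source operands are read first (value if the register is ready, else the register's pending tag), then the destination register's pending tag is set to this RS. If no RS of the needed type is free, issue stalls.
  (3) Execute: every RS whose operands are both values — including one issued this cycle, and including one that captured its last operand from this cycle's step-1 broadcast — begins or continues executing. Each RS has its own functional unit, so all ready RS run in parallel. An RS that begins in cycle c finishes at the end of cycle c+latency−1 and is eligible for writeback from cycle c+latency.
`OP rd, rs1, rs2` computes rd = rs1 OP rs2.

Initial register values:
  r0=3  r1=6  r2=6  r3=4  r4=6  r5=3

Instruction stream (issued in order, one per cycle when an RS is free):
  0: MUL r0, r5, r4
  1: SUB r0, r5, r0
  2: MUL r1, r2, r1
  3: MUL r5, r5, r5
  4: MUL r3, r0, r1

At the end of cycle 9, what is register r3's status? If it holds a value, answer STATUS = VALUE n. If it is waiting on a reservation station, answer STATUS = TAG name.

  c1: issue MUL r0<-Mul1  regs: r0:Mul1,r1:6,r2:6,r3:4,r4:6,r5:3
  c2: issue SUB r0<-Add1  regs: r0:Add1,r1:6,r2:6,r3:4,r4:6,r5:3
  c3: issue MUL r1<-Mul2  regs: r0:Add1,r1:Mul2,r2:6,r3:4,r4:6,r5:3
  c4: stall  regs: r0:Add1,r1:Mul2,r2:6,r3:4,r4:6,r5:3
  c5: CDB Mul1=18; issue MUL r5<-Mul1  regs: r0:Add1,r1:Mul2,r2:6,r3:4,r4:6,r5:Mul1
  c6: stall  regs: r0:Add1,r1:Mul2,r2:6,r3:4,r4:6,r5:Mul1
  c7: CDB Mul2=36; issue MUL r3<-Mul2  regs: r0:Add1,r1:36,r2:6,r3:Mul2,r4:6,r5:Mul1
  c8: CDB Add1=-15  regs: r0:-15,r1:36,r2:6,r3:Mul2,r4:6,r5:Mul1
  c9: CDB Mul1=9  regs: r0:-15,r1:36,r2:6,r3:Mul2,r4:6,r5:9

STATUS = TAG Mul2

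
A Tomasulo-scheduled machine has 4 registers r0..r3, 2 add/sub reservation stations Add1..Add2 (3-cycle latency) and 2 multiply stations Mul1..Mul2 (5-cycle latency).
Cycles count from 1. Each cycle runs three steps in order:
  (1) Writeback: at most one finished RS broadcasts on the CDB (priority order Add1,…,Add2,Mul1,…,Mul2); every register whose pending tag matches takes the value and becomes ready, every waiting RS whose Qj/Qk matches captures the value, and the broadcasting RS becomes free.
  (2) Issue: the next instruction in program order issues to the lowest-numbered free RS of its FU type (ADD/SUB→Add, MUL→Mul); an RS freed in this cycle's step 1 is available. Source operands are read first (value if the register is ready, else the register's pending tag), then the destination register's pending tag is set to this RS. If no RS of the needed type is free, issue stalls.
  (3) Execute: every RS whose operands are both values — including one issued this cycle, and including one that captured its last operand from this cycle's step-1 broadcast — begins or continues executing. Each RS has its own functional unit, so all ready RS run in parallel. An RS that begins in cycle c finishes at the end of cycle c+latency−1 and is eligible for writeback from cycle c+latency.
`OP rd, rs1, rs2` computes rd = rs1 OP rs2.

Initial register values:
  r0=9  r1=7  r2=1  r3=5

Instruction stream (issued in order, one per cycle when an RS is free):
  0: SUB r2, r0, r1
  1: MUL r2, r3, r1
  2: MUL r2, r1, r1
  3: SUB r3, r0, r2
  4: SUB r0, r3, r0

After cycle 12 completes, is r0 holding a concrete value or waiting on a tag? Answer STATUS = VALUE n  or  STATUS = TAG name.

STATUS = TAG Add2

c1: issue SUB r2<-Add1 | r0:9,r1:7,r2:Add1,r3:5
c2: issue MUL r2<-Mul1 | r0:9,r1:7,r2:Mul1,r3:5
c3: issue MUL r2<-Mul2 | r0:9,r1:7,r2:Mul2,r3:5
c4: CDB Add1=2; issue SUB r3<-Add1 | r0:9,r1:7,r2:Mul2,r3:Add1
c5: issue SUB r0<-Add2 | r0:Add2,r1:7,r2:Mul2,r3:Add1
c6: - | r0:Add2,r1:7,r2:Mul2,r3:Add1
c7: CDB Mul1=35 | r0:Add2,r1:7,r2:Mul2,r3:Add1
c8: CDB Mul2=49 | r0:Add2,r1:7,r2:49,r3:Add1
c9: - | r0:Add2,r1:7,r2:49,r3:Add1
c10: - | r0:Add2,r1:7,r2:49,r3:Add1
c11: CDB Add1=-40 | r0:Add2,r1:7,r2:49,r3:-40
c12: - | r0:Add2,r1:7,r2:49,r3:-40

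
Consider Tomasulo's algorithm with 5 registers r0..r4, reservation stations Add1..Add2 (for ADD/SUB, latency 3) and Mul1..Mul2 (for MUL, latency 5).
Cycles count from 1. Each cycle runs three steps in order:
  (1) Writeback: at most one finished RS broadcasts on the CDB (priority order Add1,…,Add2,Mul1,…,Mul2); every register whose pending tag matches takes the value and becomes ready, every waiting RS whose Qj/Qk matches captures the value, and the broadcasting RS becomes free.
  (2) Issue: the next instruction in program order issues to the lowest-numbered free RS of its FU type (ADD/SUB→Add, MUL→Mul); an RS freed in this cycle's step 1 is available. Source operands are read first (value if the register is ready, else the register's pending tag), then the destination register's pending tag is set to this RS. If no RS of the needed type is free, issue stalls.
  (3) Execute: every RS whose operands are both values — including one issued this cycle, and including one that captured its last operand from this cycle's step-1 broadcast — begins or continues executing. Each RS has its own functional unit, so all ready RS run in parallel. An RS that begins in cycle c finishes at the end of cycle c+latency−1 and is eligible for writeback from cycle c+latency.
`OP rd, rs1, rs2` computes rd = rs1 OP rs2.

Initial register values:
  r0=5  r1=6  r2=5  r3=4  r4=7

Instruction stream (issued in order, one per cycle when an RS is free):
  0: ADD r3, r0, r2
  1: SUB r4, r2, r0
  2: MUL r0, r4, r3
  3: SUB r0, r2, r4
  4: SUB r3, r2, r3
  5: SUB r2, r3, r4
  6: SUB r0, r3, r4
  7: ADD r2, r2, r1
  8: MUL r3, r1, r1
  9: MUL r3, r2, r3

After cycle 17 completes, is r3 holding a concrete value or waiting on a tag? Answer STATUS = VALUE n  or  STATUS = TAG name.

STATUS = TAG Mul2

  c1: issue ADD r3<-Add1  regs: r0:5,r1:6,r2:5,r3:Add1,r4:7
  c2: issue SUB r4<-Add2  regs: r0:5,r1:6,r2:5,r3:Add1,r4:Add2
  c3: issue MUL r0<-Mul1  regs: r0:Mul1,r1:6,r2:5,r3:Add1,r4:Add2
  c4: CDB Add1=10; issue SUB r0<-Add1  regs: r0:Add1,r1:6,r2:5,r3:10,r4:Add2
  c5: CDB Add2=0; issue SUB r3<-Add2  regs: r0:Add1,r1:6,r2:5,r3:Add2,r4:0
  c6: stall  regs: r0:Add1,r1:6,r2:5,r3:Add2,r4:0
  c7: stall  regs: r0:Add1,r1:6,r2:5,r3:Add2,r4:0
  c8: CDB Add1=5; issue SUB r2<-Add1  regs: r0:5,r1:6,r2:Add1,r3:Add2,r4:0
  c9: CDB Add2=-5; issue SUB r0<-Add2  regs: r0:Add2,r1:6,r2:Add1,r3:-5,r4:0
  c10: CDB Mul1=0; stall  regs: r0:Add2,r1:6,r2:Add1,r3:-5,r4:0
  c11: stall  regs: r0:Add2,r1:6,r2:Add1,r3:-5,r4:0
  c12: CDB Add1=-5; issue ADD r2<-Add1  regs: r0:Add2,r1:6,r2:Add1,r3:-5,r4:0
  c13: CDB Add2=-5; issue MUL r3<-Mul1  regs: r0:-5,r1:6,r2:Add1,r3:Mul1,r4:0
  c14: issue MUL r3<-Mul2  regs: r0:-5,r1:6,r2:Add1,r3:Mul2,r4:0
  c15: CDB Add1=1  regs: r0:-5,r1:6,r2:1,r3:Mul2,r4:0
  c16: -  regs: r0:-5,r1:6,r2:1,r3:Mul2,r4:0
  c17: -  regs: r0:-5,r1:6,r2:1,r3:Mul2,r4:0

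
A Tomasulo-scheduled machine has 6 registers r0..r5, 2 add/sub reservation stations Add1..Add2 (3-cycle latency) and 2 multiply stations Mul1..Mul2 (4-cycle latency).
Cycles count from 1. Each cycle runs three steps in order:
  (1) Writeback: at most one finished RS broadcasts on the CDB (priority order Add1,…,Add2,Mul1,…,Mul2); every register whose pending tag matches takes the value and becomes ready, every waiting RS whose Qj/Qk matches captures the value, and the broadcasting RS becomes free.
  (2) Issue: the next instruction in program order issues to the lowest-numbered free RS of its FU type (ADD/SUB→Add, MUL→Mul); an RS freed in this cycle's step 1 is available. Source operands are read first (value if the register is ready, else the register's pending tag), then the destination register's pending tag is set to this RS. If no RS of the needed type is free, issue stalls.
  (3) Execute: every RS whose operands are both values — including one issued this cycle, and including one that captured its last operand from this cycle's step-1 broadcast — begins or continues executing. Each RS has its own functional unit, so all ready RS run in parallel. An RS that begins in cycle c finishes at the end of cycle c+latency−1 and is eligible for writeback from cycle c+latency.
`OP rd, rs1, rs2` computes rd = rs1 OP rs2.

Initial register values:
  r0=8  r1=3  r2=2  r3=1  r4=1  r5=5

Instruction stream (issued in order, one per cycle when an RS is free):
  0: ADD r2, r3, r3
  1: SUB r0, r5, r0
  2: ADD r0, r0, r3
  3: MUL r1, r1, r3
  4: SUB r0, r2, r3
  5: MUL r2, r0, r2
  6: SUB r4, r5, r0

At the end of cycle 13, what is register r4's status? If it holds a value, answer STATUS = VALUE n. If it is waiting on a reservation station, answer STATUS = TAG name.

c1: issue ADD r2<-Add1 | r0:8,r1:3,r2:Add1,r3:1,r4:1,r5:5
c2: issue SUB r0<-Add2 | r0:Add2,r1:3,r2:Add1,r3:1,r4:1,r5:5
c3: stall | r0:Add2,r1:3,r2:Add1,r3:1,r4:1,r5:5
c4: CDB Add1=2; issue ADD r0<-Add1 | r0:Add1,r1:3,r2:2,r3:1,r4:1,r5:5
c5: CDB Add2=-3; issue MUL r1<-Mul1 | r0:Add1,r1:Mul1,r2:2,r3:1,r4:1,r5:5
c6: issue SUB r0<-Add2 | r0:Add2,r1:Mul1,r2:2,r3:1,r4:1,r5:5
c7: issue MUL r2<-Mul2 | r0:Add2,r1:Mul1,r2:Mul2,r3:1,r4:1,r5:5
c8: CDB Add1=-2; issue SUB r4<-Add1 | r0:Add2,r1:Mul1,r2:Mul2,r3:1,r4:Add1,r5:5
c9: CDB Add2=1 | r0:1,r1:Mul1,r2:Mul2,r3:1,r4:Add1,r5:5
c10: CDB Mul1=3 | r0:1,r1:3,r2:Mul2,r3:1,r4:Add1,r5:5
c11: - | r0:1,r1:3,r2:Mul2,r3:1,r4:Add1,r5:5
c12: CDB Add1=4 | r0:1,r1:3,r2:Mul2,r3:1,r4:4,r5:5
c13: CDB Mul2=2 | r0:1,r1:3,r2:2,r3:1,r4:4,r5:5

STATUS = VALUE 4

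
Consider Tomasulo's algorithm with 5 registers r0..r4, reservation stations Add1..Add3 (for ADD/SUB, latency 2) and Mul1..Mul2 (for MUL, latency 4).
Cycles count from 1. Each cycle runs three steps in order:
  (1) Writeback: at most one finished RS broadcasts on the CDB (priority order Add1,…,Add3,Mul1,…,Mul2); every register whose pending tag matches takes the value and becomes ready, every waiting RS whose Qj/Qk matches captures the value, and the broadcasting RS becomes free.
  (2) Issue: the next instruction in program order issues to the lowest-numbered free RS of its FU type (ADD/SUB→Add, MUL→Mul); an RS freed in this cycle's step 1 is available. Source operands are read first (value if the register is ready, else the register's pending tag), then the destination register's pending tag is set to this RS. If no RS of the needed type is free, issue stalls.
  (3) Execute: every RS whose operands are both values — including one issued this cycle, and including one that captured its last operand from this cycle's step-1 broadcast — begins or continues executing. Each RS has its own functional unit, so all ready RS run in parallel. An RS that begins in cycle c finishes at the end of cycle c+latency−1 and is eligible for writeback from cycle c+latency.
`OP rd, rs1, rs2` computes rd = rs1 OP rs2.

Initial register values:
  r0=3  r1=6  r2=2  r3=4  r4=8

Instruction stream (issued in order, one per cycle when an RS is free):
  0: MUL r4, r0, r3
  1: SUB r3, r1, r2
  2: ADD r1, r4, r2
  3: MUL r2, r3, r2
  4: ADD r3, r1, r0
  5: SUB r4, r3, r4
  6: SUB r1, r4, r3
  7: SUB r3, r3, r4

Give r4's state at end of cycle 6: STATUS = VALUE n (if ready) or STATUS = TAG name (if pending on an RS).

  c1: issue MUL r4<-Mul1  regs: r0:3,r1:6,r2:2,r3:4,r4:Mul1
  c2: issue SUB r3<-Add1  regs: r0:3,r1:6,r2:2,r3:Add1,r4:Mul1
  c3: issue ADD r1<-Add2  regs: r0:3,r1:Add2,r2:2,r3:Add1,r4:Mul1
  c4: CDB Add1=4; issue MUL r2<-Mul2  regs: r0:3,r1:Add2,r2:Mul2,r3:4,r4:Mul1
  c5: CDB Mul1=12; issue ADD r3<-Add1  regs: r0:3,r1:Add2,r2:Mul2,r3:Add1,r4:12
  c6: issue SUB r4<-Add3  regs: r0:3,r1:Add2,r2:Mul2,r3:Add1,r4:Add3

STATUS = TAG Add3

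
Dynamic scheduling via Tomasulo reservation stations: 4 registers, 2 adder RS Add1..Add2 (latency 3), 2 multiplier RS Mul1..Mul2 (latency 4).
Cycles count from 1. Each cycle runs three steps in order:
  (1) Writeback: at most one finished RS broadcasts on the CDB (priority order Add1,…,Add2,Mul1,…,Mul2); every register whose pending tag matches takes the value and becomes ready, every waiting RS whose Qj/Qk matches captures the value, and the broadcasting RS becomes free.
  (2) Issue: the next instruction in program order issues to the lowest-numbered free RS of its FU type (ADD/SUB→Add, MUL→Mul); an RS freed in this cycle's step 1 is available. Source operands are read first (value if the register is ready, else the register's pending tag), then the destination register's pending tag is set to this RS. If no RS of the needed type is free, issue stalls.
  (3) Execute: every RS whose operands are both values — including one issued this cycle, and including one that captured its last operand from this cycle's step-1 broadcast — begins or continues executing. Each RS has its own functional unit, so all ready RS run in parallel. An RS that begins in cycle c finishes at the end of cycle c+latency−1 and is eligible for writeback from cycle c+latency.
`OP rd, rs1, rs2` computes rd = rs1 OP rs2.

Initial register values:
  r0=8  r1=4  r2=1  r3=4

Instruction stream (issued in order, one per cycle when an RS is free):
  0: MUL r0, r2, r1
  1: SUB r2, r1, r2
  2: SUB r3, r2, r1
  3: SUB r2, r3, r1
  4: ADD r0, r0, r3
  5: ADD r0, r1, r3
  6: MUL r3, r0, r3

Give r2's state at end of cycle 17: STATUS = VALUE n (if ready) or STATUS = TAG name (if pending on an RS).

  c1: issue MUL r0<-Mul1  regs: r0:Mul1,r1:4,r2:1,r3:4
  c2: issue SUB r2<-Add1  regs: r0:Mul1,r1:4,r2:Add1,r3:4
  c3: issue SUB r3<-Add2  regs: r0:Mul1,r1:4,r2:Add1,r3:Add2
  c4: stall  regs: r0:Mul1,r1:4,r2:Add1,r3:Add2
  c5: CDB Add1=3; issue SUB r2<-Add1  regs: r0:Mul1,r1:4,r2:Add1,r3:Add2
  c6: CDB Mul1=4; stall  regs: r0:4,r1:4,r2:Add1,r3:Add2
  c7: stall  regs: r0:4,r1:4,r2:Add1,r3:Add2
  c8: CDB Add2=-1; issue ADD r0<-Add2  regs: r0:Add2,r1:4,r2:Add1,r3:-1
  c9: stall  regs: r0:Add2,r1:4,r2:Add1,r3:-1
  c10: stall  regs: r0:Add2,r1:4,r2:Add1,r3:-1
  c11: CDB Add1=-5; issue ADD r0<-Add1  regs: r0:Add1,r1:4,r2:-5,r3:-1
  c12: CDB Add2=3; issue MUL r3<-Mul1  regs: r0:Add1,r1:4,r2:-5,r3:Mul1
  c13: -  regs: r0:Add1,r1:4,r2:-5,r3:Mul1
  c14: CDB Add1=3  regs: r0:3,r1:4,r2:-5,r3:Mul1
  c15: -  regs: r0:3,r1:4,r2:-5,r3:Mul1
  c16: -  regs: r0:3,r1:4,r2:-5,r3:Mul1
  c17: -  regs: r0:3,r1:4,r2:-5,r3:Mul1

STATUS = VALUE -5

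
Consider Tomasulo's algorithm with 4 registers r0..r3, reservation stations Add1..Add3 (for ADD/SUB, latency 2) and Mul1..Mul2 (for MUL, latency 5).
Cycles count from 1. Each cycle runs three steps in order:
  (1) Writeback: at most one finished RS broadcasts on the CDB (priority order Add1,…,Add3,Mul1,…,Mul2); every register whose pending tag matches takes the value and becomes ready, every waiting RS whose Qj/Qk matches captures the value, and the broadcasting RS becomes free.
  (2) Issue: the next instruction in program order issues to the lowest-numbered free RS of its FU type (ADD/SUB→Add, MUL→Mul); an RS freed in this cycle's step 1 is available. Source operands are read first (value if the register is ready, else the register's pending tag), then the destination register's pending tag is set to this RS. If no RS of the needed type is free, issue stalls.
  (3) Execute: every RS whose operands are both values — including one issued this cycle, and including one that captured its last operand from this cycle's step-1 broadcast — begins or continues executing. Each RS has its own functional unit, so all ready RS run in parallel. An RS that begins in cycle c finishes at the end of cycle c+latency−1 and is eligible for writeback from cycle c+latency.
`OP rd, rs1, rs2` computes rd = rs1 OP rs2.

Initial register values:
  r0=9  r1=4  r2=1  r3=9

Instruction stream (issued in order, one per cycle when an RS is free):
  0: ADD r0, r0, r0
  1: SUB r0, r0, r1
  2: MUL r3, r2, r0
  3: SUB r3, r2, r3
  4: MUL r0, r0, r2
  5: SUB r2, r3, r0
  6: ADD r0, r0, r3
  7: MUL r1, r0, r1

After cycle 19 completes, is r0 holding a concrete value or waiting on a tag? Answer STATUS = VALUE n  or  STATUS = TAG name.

STATUS = VALUE 1

  c1: issue ADD r0<-Add1  regs: r0:Add1,r1:4,r2:1,r3:9
  c2: issue SUB r0<-Add2  regs: r0:Add2,r1:4,r2:1,r3:9
  c3: CDB Add1=18; issue MUL r3<-Mul1  regs: r0:Add2,r1:4,r2:1,r3:Mul1
  c4: issue SUB r3<-Add1  regs: r0:Add2,r1:4,r2:1,r3:Add1
  c5: CDB Add2=14; issue MUL r0<-Mul2  regs: r0:Mul2,r1:4,r2:1,r3:Add1
  c6: issue SUB r2<-Add2  regs: r0:Mul2,r1:4,r2:Add2,r3:Add1
  c7: issue ADD r0<-Add3  regs: r0:Add3,r1:4,r2:Add2,r3:Add1
  c8: stall  regs: r0:Add3,r1:4,r2:Add2,r3:Add1
  c9: stall  regs: r0:Add3,r1:4,r2:Add2,r3:Add1
  c10: CDB Mul1=14; issue MUL r1<-Mul1  regs: r0:Add3,r1:Mul1,r2:Add2,r3:Add1
  c11: CDB Mul2=14  regs: r0:Add3,r1:Mul1,r2:Add2,r3:Add1
  c12: CDB Add1=-13  regs: r0:Add3,r1:Mul1,r2:Add2,r3:-13
  c13: -  regs: r0:Add3,r1:Mul1,r2:Add2,r3:-13
  c14: CDB Add2=-27  regs: r0:Add3,r1:Mul1,r2:-27,r3:-13
  c15: CDB Add3=1  regs: r0:1,r1:Mul1,r2:-27,r3:-13
  c16: -  regs: r0:1,r1:Mul1,r2:-27,r3:-13
  c17: -  regs: r0:1,r1:Mul1,r2:-27,r3:-13
  c18: -  regs: r0:1,r1:Mul1,r2:-27,r3:-13
  c19: -  regs: r0:1,r1:Mul1,r2:-27,r3:-13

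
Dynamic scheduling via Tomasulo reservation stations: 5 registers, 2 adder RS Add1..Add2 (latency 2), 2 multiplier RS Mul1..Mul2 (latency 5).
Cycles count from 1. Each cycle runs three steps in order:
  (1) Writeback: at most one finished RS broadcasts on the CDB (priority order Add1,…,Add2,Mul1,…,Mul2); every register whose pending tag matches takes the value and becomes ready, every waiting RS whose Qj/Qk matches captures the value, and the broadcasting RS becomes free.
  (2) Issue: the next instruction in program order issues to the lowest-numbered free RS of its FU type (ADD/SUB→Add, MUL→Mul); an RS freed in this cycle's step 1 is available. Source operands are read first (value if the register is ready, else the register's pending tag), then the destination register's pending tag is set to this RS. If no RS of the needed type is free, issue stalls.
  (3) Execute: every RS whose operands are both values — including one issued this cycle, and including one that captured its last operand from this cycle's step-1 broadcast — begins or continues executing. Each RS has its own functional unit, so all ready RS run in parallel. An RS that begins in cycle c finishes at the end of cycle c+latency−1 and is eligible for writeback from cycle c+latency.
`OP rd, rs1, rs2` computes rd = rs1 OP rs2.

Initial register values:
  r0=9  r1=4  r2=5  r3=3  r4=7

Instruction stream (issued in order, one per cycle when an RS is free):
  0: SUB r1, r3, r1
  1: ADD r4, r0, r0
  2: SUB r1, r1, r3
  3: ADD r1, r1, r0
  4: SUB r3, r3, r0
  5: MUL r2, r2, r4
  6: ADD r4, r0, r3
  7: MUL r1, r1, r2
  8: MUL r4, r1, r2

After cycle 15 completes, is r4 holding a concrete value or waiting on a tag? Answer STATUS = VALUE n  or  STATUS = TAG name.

STATUS = TAG Mul1

cycle 1: issue SUB r1<-Add1 // r0:9,r1:Add1,r2:5,r3:3,r4:7
cycle 2: issue ADD r4<-Add2 // r0:9,r1:Add1,r2:5,r3:3,r4:Add2
cycle 3: CDB Add1=-1; issue SUB r1<-Add1 // r0:9,r1:Add1,r2:5,r3:3,r4:Add2
cycle 4: CDB Add2=18; issue ADD r1<-Add2 // r0:9,r1:Add2,r2:5,r3:3,r4:18
cycle 5: CDB Add1=-4; issue SUB r3<-Add1 // r0:9,r1:Add2,r2:5,r3:Add1,r4:18
cycle 6: issue MUL r2<-Mul1 // r0:9,r1:Add2,r2:Mul1,r3:Add1,r4:18
cycle 7: CDB Add1=-6; issue ADD r4<-Add1 // r0:9,r1:Add2,r2:Mul1,r3:-6,r4:Add1
cycle 8: CDB Add2=5; issue MUL r1<-Mul2 // r0:9,r1:Mul2,r2:Mul1,r3:-6,r4:Add1
cycle 9: CDB Add1=3; stall // r0:9,r1:Mul2,r2:Mul1,r3:-6,r4:3
cycle 10: stall // r0:9,r1:Mul2,r2:Mul1,r3:-6,r4:3
cycle 11: CDB Mul1=90; issue MUL r4<-Mul1 // r0:9,r1:Mul2,r2:90,r3:-6,r4:Mul1
cycle 12: - // r0:9,r1:Mul2,r2:90,r3:-6,r4:Mul1
cycle 13: - // r0:9,r1:Mul2,r2:90,r3:-6,r4:Mul1
cycle 14: - // r0:9,r1:Mul2,r2:90,r3:-6,r4:Mul1
cycle 15: - // r0:9,r1:Mul2,r2:90,r3:-6,r4:Mul1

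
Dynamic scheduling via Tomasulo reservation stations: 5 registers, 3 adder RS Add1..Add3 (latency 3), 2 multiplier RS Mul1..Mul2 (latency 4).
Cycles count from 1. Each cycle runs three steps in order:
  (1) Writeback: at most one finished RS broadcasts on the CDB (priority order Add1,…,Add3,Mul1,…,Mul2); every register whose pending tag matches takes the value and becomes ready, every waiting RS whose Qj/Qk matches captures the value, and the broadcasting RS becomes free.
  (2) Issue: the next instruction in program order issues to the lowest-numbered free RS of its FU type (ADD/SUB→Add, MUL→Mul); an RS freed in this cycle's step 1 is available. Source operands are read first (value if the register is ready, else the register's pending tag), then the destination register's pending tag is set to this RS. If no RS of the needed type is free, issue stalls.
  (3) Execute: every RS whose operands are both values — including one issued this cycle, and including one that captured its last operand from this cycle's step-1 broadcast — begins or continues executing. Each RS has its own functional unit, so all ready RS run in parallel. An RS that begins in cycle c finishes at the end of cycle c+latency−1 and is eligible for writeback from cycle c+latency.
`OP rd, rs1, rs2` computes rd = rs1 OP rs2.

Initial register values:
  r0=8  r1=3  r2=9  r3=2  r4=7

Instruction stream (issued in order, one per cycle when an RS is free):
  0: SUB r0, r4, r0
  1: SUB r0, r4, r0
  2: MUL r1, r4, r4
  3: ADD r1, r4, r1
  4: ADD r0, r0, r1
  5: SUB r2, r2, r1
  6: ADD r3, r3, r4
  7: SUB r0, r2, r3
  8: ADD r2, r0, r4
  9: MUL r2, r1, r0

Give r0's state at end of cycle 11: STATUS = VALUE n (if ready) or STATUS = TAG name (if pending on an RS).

cycle 1: issue SUB r0<-Add1 // r0:Add1,r1:3,r2:9,r3:2,r4:7
cycle 2: issue SUB r0<-Add2 // r0:Add2,r1:3,r2:9,r3:2,r4:7
cycle 3: issue MUL r1<-Mul1 // r0:Add2,r1:Mul1,r2:9,r3:2,r4:7
cycle 4: CDB Add1=-1; issue ADD r1<-Add1 // r0:Add2,r1:Add1,r2:9,r3:2,r4:7
cycle 5: issue ADD r0<-Add3 // r0:Add3,r1:Add1,r2:9,r3:2,r4:7
cycle 6: stall // r0:Add3,r1:Add1,r2:9,r3:2,r4:7
cycle 7: CDB Add2=8; issue SUB r2<-Add2 // r0:Add3,r1:Add1,r2:Add2,r3:2,r4:7
cycle 8: CDB Mul1=49; stall // r0:Add3,r1:Add1,r2:Add2,r3:2,r4:7
cycle 9: stall // r0:Add3,r1:Add1,r2:Add2,r3:2,r4:7
cycle 10: stall // r0:Add3,r1:Add1,r2:Add2,r3:2,r4:7
cycle 11: CDB Add1=56; issue ADD r3<-Add1 // r0:Add3,r1:56,r2:Add2,r3:Add1,r4:7

STATUS = TAG Add3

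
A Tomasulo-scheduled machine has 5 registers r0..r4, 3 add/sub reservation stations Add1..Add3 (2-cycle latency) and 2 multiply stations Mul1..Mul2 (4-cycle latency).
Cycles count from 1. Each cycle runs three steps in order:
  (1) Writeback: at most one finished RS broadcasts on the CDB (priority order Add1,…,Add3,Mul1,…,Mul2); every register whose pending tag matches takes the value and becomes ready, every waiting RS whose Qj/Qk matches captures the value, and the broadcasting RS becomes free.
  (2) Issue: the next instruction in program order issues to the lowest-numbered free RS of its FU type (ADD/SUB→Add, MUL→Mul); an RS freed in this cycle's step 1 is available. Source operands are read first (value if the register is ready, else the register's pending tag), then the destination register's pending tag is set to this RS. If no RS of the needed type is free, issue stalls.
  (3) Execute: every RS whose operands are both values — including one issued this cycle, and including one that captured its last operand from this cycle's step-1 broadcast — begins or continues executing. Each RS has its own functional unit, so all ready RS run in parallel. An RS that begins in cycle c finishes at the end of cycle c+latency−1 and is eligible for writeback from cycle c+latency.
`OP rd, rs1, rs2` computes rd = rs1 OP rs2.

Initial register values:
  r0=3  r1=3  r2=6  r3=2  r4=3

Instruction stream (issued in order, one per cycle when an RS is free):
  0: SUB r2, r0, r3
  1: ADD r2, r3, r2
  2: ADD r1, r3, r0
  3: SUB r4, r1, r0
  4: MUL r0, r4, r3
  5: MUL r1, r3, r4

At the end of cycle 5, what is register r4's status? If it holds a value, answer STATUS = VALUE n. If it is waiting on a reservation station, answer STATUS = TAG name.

STATUS = TAG Add3

cycle 1: issue SUB r2<-Add1 // r0:3,r1:3,r2:Add1,r3:2,r4:3
cycle 2: issue ADD r2<-Add2 // r0:3,r1:3,r2:Add2,r3:2,r4:3
cycle 3: CDB Add1=1; issue ADD r1<-Add1 // r0:3,r1:Add1,r2:Add2,r3:2,r4:3
cycle 4: issue SUB r4<-Add3 // r0:3,r1:Add1,r2:Add2,r3:2,r4:Add3
cycle 5: CDB Add1=5; issue MUL r0<-Mul1 // r0:Mul1,r1:5,r2:Add2,r3:2,r4:Add3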